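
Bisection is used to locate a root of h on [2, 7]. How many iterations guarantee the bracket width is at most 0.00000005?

27

Width after n steps is 5/2^n. Need 2^n ≥ 5/0.00000005 = 100000000.
2^26 = 67108864 < 100000000 ≤ 2^27 = 134217728, so n = 27.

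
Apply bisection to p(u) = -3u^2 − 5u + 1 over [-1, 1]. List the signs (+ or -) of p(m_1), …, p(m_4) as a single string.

u = 0 gives p = 1, positive; keep [0, 1]
u = 0.5 gives p = -2.25, negative; keep [0, 0.5]
u = 0.25 gives p = -0.4375, negative; keep [0, 0.25]
u = 0.125 gives p = 0.3281, positive; keep [0.125, 0.25]

+--+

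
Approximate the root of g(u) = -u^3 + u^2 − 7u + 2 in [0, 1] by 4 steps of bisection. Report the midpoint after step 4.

g(0.5) = -1.375 < 0, so the root lies in [0, 0.5]
g(0.25) = 0.296875 > 0, so the root lies in [0.25, 0.5]
g(0.375) = -0.537109 < 0, so the root lies in [0.25, 0.375]
g(0.3125) = -0.1204 < 0, so the root lies in [0.25, 0.3125]

0.3125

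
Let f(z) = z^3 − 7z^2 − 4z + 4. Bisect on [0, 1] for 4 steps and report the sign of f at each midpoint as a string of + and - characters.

+---

midpoint 0.5: f = 0.375 > 0 → [0.5, 1]
midpoint 0.75: f = -2.515625 < 0 → [0.5, 0.75]
midpoint 0.625: f = -0.990234 < 0 → [0.5, 0.625]
midpoint 0.5625: f = -0.2869 < 0 → [0.5, 0.5625]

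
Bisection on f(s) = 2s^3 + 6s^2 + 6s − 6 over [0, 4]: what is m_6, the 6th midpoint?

0.5625

m = 2, f(m) = 46 (+); new bracket [0, 2]
m = 1, f(m) = 8 (+); new bracket [0, 1]
m = 0.5, f(m) = -1.25 (−); new bracket [0.5, 1]
m = 0.75, f(m) = 2.7188 (+); new bracket [0.5, 0.75]
m = 0.625, f(m) = 0.582 (+); new bracket [0.5, 0.625]
m = 0.5625, f(m) = -0.3706 (−); new bracket [0.5625, 0.625]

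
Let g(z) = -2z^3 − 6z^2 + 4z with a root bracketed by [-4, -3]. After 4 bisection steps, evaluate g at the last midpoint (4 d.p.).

0.0278

g(-3.5) = -1.75 < 0, so the root lies in [-4, -3.5]
g(-3.75) = 6.09375 > 0, so the root lies in [-3.75, -3.5]
g(-3.625) = 1.925781 > 0, so the root lies in [-3.625, -3.5]
g(-3.5625) = 0.0278 > 0, so the root lies in [-3.5625, -3.5]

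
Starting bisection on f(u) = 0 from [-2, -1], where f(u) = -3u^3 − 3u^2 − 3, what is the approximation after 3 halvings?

midpoint -1.5: f = 0.375 > 0 → [-1.5, -1]
midpoint -1.25: f = -1.828125 < 0 → [-1.5, -1.25]
midpoint -1.375: f = -0.873047 < 0 → [-1.5, -1.375]

-1.375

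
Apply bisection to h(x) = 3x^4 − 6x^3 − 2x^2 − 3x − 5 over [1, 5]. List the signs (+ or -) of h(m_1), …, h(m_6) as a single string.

m = 3, h(m) = 49 (+); new bracket [1, 3]
m = 2, h(m) = -19 (−); new bracket [2, 3]
m = 2.5, h(m) = -1.5625 (−); new bracket [2.5, 3]
m = 2.75, h(m) = 18.418 (+); new bracket [2.5, 2.75]
m = 2.625, h(m) = 7.2585 (+); new bracket [2.5, 2.625]
m = 2.5625, h(m) = 2.5743 (+); new bracket [2.5, 2.5625]

+--+++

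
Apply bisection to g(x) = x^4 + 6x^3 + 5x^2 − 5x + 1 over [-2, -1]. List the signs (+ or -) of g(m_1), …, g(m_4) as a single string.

g(-1.5) = 4.5625 > 0, so the root lies in [-2, -1.5]
g(-1.75) = 2.285156 > 0, so the root lies in [-2, -1.75]
g(-1.875) = 0.761963 > 0, so the root lies in [-2, -1.875]
g(-1.9375) = -0.0903 < 0, so the root lies in [-1.9375, -1.875]

+++-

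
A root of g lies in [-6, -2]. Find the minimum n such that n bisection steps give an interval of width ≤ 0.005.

10

Width after n steps is 4/2^n. Need 2^n ≥ 4/0.005 = 800.
2^9 = 512 < 800 ≤ 2^10 = 1024, so n = 10.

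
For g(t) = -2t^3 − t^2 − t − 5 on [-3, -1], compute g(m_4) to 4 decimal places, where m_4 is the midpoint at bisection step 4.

m = -2, g(m) = 9 (+); new bracket [-2, -1]
m = -1.5, g(m) = 1 (+); new bracket [-1.5, -1]
m = -1.25, g(m) = -1.40625 (−); new bracket [-1.5, -1.25]
m = -1.375, g(m) = -0.3164 (−); new bracket [-1.5, -1.375]

-0.3164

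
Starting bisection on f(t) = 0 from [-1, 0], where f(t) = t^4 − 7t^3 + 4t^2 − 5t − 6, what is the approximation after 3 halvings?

-0.625

m = -0.5, f(m) = -1.5625 (−); new bracket [-1, -0.5]
m = -0.75, f(m) = 3.269531 (+); new bracket [-0.75, -0.5]
m = -0.625, f(m) = 0.549072 (+); new bracket [-0.625, -0.5]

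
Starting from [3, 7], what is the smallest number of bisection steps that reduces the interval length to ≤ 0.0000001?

26

Width after n steps is 4/2^n. Need 2^n ≥ 4/0.0000001 = 40000000.
2^25 = 33554432 < 40000000 ≤ 2^26 = 67108864, so n = 26.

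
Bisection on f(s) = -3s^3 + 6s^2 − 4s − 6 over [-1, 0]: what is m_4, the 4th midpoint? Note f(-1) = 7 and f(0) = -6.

-0.6875

s = -0.5 gives f = -2.125, negative; keep [-1, -0.5]
s = -0.75 gives f = 1.640625, positive; keep [-0.75, -0.5]
s = -0.625 gives f = -0.423828, negative; keep [-0.75, -0.625]
s = -0.6875 gives f = 0.5608, positive; keep [-0.6875, -0.625]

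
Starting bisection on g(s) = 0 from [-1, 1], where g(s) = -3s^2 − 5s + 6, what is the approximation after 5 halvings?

0.8125

g(0) = 6 > 0, so the root lies in [0, 1]
g(0.5) = 2.75 > 0, so the root lies in [0.5, 1]
g(0.75) = 0.5625 > 0, so the root lies in [0.75, 1]
g(0.875) = -0.6719 < 0, so the root lies in [0.75, 0.875]
g(0.8125) = -0.043 < 0, so the root lies in [0.75, 0.8125]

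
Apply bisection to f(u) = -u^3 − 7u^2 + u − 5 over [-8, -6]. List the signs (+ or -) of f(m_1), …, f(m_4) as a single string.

m = -7, f(m) = -12 (−); new bracket [-8, -7]
m = -7.5, f(m) = 15.625 (+); new bracket [-7.5, -7]
m = -7.25, f(m) = 0.890625 (+); new bracket [-7.25, -7]
m = -7.125, f(m) = -5.7793 (−); new bracket [-7.25, -7.125]

-++-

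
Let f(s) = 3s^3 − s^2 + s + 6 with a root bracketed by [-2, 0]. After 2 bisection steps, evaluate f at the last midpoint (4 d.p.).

f(-1) = 1 > 0, so the root lies in [-2, -1]
f(-1.5) = -7.875 < 0, so the root lies in [-1.5, -1]

-7.8750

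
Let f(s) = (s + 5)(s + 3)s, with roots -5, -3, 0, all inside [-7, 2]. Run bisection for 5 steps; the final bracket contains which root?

0

m = -2.5, f(m) = -3.125 (−); new bracket [-2.5, 2]
m = -0.25, f(m) = -3.265625 (−); new bracket [-0.25, 2]
m = 0.875, f(m) = 19.919922 (+); new bracket [-0.25, 0.875]
m = 0.3125, f(m) = 5.4993 (+); new bracket [-0.25, 0.3125]
m = 0.03125, f(m) = 0.4766 (+); new bracket [-0.25, 0.03125]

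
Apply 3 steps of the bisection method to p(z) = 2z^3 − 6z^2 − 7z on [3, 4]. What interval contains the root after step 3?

[3.875, 4]

p(3.5) = -12.25 < 0, so the root lies in [3.5, 4]
p(3.75) = -5.15625 < 0, so the root lies in [3.75, 4]
p(3.875) = -0.847656 < 0, so the root lies in [3.875, 4]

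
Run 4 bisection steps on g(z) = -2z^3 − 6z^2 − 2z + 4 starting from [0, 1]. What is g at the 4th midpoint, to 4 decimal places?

0.6206

z = 0.5 gives g = 1.25, positive; keep [0.5, 1]
z = 0.75 gives g = -1.71875, negative; keep [0.5, 0.75]
z = 0.625 gives g = -0.082031, negative; keep [0.5, 0.625]
z = 0.5625 gives g = 0.6206, positive; keep [0.5625, 0.625]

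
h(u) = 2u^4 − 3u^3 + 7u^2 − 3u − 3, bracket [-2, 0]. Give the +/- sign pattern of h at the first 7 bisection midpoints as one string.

m = -1, h(m) = 12 (+); new bracket [-1, 0]
m = -0.5, h(m) = 0.75 (+); new bracket [-0.5, 0]
m = -0.25, h(m) = -1.757812 (−); new bracket [-0.5, -0.25]
m = -0.375, h(m) = -0.6929 (−); new bracket [-0.5, -0.375]
m = -0.4375, h(m) = -0.0232 (−); new bracket [-0.5, -0.4375]
m = -0.46875, h(m) = 0.3499 (+); new bracket [-0.46875, -0.4375]
m = -0.453125, h(m) = 0.1601 (+); new bracket [-0.453125, -0.4375]

++---++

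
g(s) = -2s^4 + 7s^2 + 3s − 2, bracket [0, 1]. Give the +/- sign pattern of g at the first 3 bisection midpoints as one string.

+-+

g(0.5) = 1.125 > 0, so the root lies in [0, 0.5]
g(0.25) = -0.820312 < 0, so the root lies in [0.25, 0.5]
g(0.375) = 0.069824 > 0, so the root lies in [0.25, 0.375]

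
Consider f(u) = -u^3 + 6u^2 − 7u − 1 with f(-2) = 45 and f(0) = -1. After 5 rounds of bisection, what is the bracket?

[-0.1875, -0.125]

f(-1) = 13 > 0, so the root lies in [-1, 0]
f(-0.5) = 4.125 > 0, so the root lies in [-0.5, 0]
f(-0.25) = 1.140625 > 0, so the root lies in [-0.25, 0]
f(-0.125) = -0.0293 < 0, so the root lies in [-0.25, -0.125]
f(-0.1875) = 0.53 > 0, so the root lies in [-0.1875, -0.125]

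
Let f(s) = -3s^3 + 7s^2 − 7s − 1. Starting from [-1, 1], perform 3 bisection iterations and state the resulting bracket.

midpoint 0: f = -1 < 0 → [-1, 0]
midpoint -0.5: f = 4.625 > 0 → [-0.5, 0]
midpoint -0.25: f = 1.234375 > 0 → [-0.25, 0]

[-0.25, 0]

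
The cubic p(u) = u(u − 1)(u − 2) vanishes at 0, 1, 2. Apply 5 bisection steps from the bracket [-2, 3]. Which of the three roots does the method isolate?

m = 0.5, p(m) = 0.375 (+); new bracket [-2, 0.5]
m = -0.75, p(m) = -3.609375 (−); new bracket [-0.75, 0.5]
m = -0.125, p(m) = -0.298828 (−); new bracket [-0.125, 0.5]
m = 0.1875, p(m) = 0.2761 (+); new bracket [-0.125, 0.1875]
m = 0.03125, p(m) = 0.0596 (+); new bracket [-0.125, 0.03125]

0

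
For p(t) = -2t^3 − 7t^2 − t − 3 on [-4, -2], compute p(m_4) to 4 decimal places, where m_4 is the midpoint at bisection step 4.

m = -3, p(m) = -9 (−); new bracket [-4, -3]
m = -3.5, p(m) = 0.5 (+); new bracket [-3.5, -3]
m = -3.25, p(m) = -5.03125 (−); new bracket [-3.5, -3.25]
m = -3.375, p(m) = -2.4727 (−); new bracket [-3.5, -3.375]

-2.4727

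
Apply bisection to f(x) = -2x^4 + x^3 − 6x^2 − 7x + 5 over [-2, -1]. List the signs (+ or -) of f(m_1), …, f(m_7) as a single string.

--+--++

f(-1.5) = -11.5 < 0, so the root lies in [-1.5, -1]
f(-1.25) = -2.460938 < 0, so the root lies in [-1.25, -1]
f(-1.125) = 0.653809 > 0, so the root lies in [-1.25, -1.125]
f(-1.1875) = -0.8001 < 0, so the root lies in [-1.1875, -1.125]
f(-1.15625) = -0.0482 < 0, so the root lies in [-1.15625, -1.125]
f(-1.140625) = 0.3089 > 0, so the root lies in [-1.15625, -1.140625]
f(-1.1484375) = 0.1319 > 0, so the root lies in [-1.15625, -1.1484375]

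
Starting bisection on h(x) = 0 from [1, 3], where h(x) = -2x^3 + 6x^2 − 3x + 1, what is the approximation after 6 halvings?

midpoint 2: h = 3 > 0 → [2, 3]
midpoint 2.5: h = -0.25 < 0 → [2, 2.5]
midpoint 2.25: h = 1.84375 > 0 → [2.25, 2.5]
midpoint 2.375: h = 0.9258 > 0 → [2.375, 2.5]
midpoint 2.4375: h = 0.3716 > 0 → [2.4375, 2.5]
midpoint 2.46875: h = 0.0694 > 0 → [2.46875, 2.5]

2.46875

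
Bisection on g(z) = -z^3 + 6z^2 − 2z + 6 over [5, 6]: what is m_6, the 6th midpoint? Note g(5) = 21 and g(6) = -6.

5.828125

z = 5.5 gives g = 10.125, positive; keep [5.5, 6]
z = 5.75 gives g = 2.765625, positive; keep [5.75, 6]
z = 5.875 gives g = -1.435547, negative; keep [5.75, 5.875]
z = 5.8125 gives g = 0.7097, positive; keep [5.8125, 5.875]
z = 5.84375 gives g = -0.3517, negative; keep [5.8125, 5.84375]
z = 5.828125 gives g = 0.1818, positive; keep [5.828125, 5.84375]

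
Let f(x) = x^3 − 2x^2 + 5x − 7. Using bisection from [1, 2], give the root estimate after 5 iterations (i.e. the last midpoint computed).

1.59375

x = 1.5 gives f = -0.625, negative; keep [1.5, 2]
x = 1.75 gives f = 0.984375, positive; keep [1.5, 1.75]
x = 1.625 gives f = 0.134766, positive; keep [1.5, 1.625]
x = 1.5625 gives f = -0.2556, negative; keep [1.5625, 1.625]
x = 1.59375 gives f = -0.0631, negative; keep [1.59375, 1.625]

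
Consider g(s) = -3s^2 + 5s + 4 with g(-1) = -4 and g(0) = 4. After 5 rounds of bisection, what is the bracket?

[-0.59375, -0.5625]

g(-0.5) = 0.75 > 0, so the root lies in [-1, -0.5]
g(-0.75) = -1.4375 < 0, so the root lies in [-0.75, -0.5]
g(-0.625) = -0.296875 < 0, so the root lies in [-0.625, -0.5]
g(-0.5625) = 0.2383 > 0, so the root lies in [-0.625, -0.5625]
g(-0.59375) = -0.0264 < 0, so the root lies in [-0.59375, -0.5625]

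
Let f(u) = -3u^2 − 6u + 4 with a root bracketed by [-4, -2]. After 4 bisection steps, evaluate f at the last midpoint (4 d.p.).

-0.9219

u = -3 gives f = -5, negative; keep [-3, -2]
u = -2.5 gives f = 0.25, positive; keep [-3, -2.5]
u = -2.75 gives f = -2.1875, negative; keep [-2.75, -2.5]
u = -2.625 gives f = -0.9219, negative; keep [-2.625, -2.5]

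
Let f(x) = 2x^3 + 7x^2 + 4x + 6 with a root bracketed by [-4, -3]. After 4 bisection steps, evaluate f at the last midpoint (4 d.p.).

m = -3.5, f(m) = -8 (−); new bracket [-3.5, -3]
m = -3.25, f(m) = -1.71875 (−); new bracket [-3.25, -3]
m = -3.125, f(m) = 0.824219 (+); new bracket [-3.25, -3.125]
m = -3.1875, f(m) = -0.3999 (−); new bracket [-3.1875, -3.125]

-0.3999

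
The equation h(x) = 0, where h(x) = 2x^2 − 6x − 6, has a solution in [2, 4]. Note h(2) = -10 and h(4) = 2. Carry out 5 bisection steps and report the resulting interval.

[3.75, 3.8125]

m = 3, h(m) = -6 (−); new bracket [3, 4]
m = 3.5, h(m) = -2.5 (−); new bracket [3.5, 4]
m = 3.75, h(m) = -0.375 (−); new bracket [3.75, 4]
m = 3.875, h(m) = 0.7812 (+); new bracket [3.75, 3.875]
m = 3.8125, h(m) = 0.1953 (+); new bracket [3.75, 3.8125]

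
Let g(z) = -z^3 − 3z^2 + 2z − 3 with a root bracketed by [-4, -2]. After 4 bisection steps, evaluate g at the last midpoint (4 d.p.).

z = -3 gives g = -9, negative; keep [-4, -3]
z = -3.5 gives g = -3.875, negative; keep [-4, -3.5]
z = -3.75 gives g = 0.046875, positive; keep [-3.75, -3.5]
z = -3.625 gives g = -2.0371, negative; keep [-3.75, -3.625]

-2.0371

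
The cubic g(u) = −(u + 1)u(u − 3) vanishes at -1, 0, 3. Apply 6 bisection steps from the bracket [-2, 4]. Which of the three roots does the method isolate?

u = 1 gives g = 4, positive; keep [1, 4]
u = 2.5 gives g = 4.375, positive; keep [2.5, 4]
u = 3.25 gives g = -3.453125, negative; keep [2.5, 3.25]
u = 2.875 gives g = 1.3926, positive; keep [2.875, 3.25]
u = 3.0625 gives g = -0.7776, negative; keep [2.875, 3.0625]
u = 2.96875 gives g = 0.3682, positive; keep [2.96875, 3.0625]

3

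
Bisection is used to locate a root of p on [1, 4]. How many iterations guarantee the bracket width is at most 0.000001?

22

Width after n steps is 3/2^n. Need 2^n ≥ 3/0.000001 = 3000000.
2^21 = 2097152 < 3000000 ≤ 2^22 = 4194304, so n = 22.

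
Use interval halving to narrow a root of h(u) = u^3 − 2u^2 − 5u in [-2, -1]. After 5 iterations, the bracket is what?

[-1.46875, -1.4375]

m = -1.5, h(m) = -0.375 (−); new bracket [-1.5, -1]
m = -1.25, h(m) = 1.171875 (+); new bracket [-1.5, -1.25]
m = -1.375, h(m) = 0.494141 (+); new bracket [-1.5, -1.375]
m = -1.4375, h(m) = 0.0842 (+); new bracket [-1.5, -1.4375]
m = -1.46875, h(m) = -0.1391 (−); new bracket [-1.46875, -1.4375]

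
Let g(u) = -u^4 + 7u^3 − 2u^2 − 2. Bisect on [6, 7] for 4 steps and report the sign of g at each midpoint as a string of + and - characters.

u = 6.5 gives g = 50.8125, positive; keep [6.5, 7]
u = 6.75 gives g = -16.238281, negative; keep [6.5, 6.75]
u = 6.625 gives g = 19.259521, positive; keep [6.625, 6.75]
u = 6.6875 gives g = 2.0181, positive; keep [6.6875, 6.75]

+-++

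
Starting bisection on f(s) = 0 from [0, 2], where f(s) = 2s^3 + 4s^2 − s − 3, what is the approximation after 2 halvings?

s = 1 gives f = 2, positive; keep [0, 1]
s = 0.5 gives f = -2.25, negative; keep [0.5, 1]

0.5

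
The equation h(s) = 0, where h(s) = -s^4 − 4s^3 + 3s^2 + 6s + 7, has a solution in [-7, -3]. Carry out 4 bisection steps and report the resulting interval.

h(-5) = -73 < 0, so the root lies in [-5, -3]
h(-4) = 31 > 0, so the root lies in [-5, -4]
h(-4.5) = -4.8125 < 0, so the root lies in [-4.5, -4]
h(-4.25) = 16.4961 > 0, so the root lies in [-4.5, -4.25]

[-4.5, -4.25]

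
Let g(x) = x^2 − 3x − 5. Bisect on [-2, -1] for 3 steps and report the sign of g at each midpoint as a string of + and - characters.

++-

midpoint -1.5: g = 1.75 > 0 → [-1.5, -1]
midpoint -1.25: g = 0.3125 > 0 → [-1.25, -1]
midpoint -1.125: g = -0.359375 < 0 → [-1.25, -1.125]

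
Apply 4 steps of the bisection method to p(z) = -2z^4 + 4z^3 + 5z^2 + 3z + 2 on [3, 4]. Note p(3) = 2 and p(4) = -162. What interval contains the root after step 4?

[3, 3.0625]

m = 3.5, p(m) = -54.875 (−); new bracket [3, 3.5]
m = 3.25, p(m) = -21.257812 (−); new bracket [3, 3.25]
m = 3.125, p(m) = -8.461426 (−); new bracket [3, 3.125]
m = 3.0625, p(m) = -2.9541 (−); new bracket [3, 3.0625]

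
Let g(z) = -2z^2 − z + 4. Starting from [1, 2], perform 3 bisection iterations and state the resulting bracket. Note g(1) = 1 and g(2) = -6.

[1.125, 1.25]

z = 1.5 gives g = -2, negative; keep [1, 1.5]
z = 1.25 gives g = -0.375, negative; keep [1, 1.25]
z = 1.125 gives g = 0.34375, positive; keep [1.125, 1.25]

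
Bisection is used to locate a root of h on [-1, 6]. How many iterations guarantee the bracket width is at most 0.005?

Width after n steps is 7/2^n. Need 2^n ≥ 7/0.005 = 1400.
2^10 = 1024 < 1400 ≤ 2^11 = 2048, so n = 11.

11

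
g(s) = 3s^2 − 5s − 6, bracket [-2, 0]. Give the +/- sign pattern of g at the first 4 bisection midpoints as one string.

+--+

m = -1, g(m) = 2 (+); new bracket [-1, 0]
m = -0.5, g(m) = -2.75 (−); new bracket [-1, -0.5]
m = -0.75, g(m) = -0.5625 (−); new bracket [-1, -0.75]
m = -0.875, g(m) = 0.6719 (+); new bracket [-0.875, -0.75]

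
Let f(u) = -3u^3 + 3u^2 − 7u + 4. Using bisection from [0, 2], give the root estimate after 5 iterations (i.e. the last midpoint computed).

0.6875

m = 1, f(m) = -3 (−); new bracket [0, 1]
m = 0.5, f(m) = 0.875 (+); new bracket [0.5, 1]
m = 0.75, f(m) = -0.828125 (−); new bracket [0.5, 0.75]
m = 0.625, f(m) = 0.0645 (+); new bracket [0.625, 0.75]
m = 0.6875, f(m) = -0.3694 (−); new bracket [0.625, 0.6875]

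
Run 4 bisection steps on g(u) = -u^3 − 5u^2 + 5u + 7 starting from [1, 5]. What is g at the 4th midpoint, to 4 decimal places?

midpoint 3: g = -50 < 0 → [1, 3]
midpoint 2: g = -11 < 0 → [1, 2]
midpoint 1.5: g = -0.125 < 0 → [1, 1.5]
midpoint 1.25: g = 3.4844 > 0 → [1.25, 1.5]

3.4844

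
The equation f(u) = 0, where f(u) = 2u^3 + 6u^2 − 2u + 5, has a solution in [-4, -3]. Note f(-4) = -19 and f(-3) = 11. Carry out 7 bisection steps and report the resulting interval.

[-3.4921875, -3.484375]

midpoint -3.5: f = -0.25 < 0 → [-3.5, -3]
midpoint -3.25: f = 6.21875 > 0 → [-3.5, -3.25]
midpoint -3.375: f = 3.207031 > 0 → [-3.5, -3.375]
midpoint -3.4375: f = 1.5356 > 0 → [-3.5, -3.4375]
midpoint -3.46875: f = 0.6573 > 0 → [-3.5, -3.46875]
midpoint -3.484375: f = 0.2073 > 0 → [-3.5, -3.484375]
midpoint -3.4921875: f = -0.0204 < 0 → [-3.4921875, -3.484375]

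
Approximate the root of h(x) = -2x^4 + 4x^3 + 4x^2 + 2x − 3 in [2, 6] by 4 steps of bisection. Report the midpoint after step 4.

x = 4 gives h = -187, negative; keep [2, 4]
x = 3 gives h = -15, negative; keep [2, 3]
x = 2.5 gives h = 11.375, positive; keep [2.5, 3]
x = 2.75 gives h = 1.5547, positive; keep [2.75, 3]

2.75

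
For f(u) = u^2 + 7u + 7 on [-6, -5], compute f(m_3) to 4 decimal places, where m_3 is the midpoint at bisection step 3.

m = -5.5, f(m) = -1.25 (−); new bracket [-6, -5.5]
m = -5.75, f(m) = -0.1875 (−); new bracket [-6, -5.75]
m = -5.875, f(m) = 0.390625 (+); new bracket [-5.875, -5.75]

0.3906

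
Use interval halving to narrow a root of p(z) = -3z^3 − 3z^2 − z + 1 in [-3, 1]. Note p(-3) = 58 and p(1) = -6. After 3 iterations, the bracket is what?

[0, 0.5]

midpoint -1: p = 2 > 0 → [-1, 1]
midpoint 0: p = 1 > 0 → [0, 1]
midpoint 0.5: p = -0.625 < 0 → [0, 0.5]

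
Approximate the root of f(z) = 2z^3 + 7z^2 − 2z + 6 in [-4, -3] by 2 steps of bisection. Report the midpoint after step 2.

-3.75

f(-3.5) = 13 > 0, so the root lies in [-4, -3.5]
f(-3.75) = 6.46875 > 0, so the root lies in [-4, -3.75]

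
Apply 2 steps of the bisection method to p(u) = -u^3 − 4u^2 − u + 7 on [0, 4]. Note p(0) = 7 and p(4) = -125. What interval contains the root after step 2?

[1, 2]

p(2) = -19 < 0, so the root lies in [0, 2]
p(1) = 1 > 0, so the root lies in [1, 2]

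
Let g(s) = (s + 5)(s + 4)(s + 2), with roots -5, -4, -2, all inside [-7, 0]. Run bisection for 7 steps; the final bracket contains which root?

-2

s = -3.5 gives g = -1.125, negative; keep [-3.5, 0]
s = -1.75 gives g = 1.828125, positive; keep [-3.5, -1.75]
s = -2.625 gives g = -2.041016, negative; keep [-2.625, -1.75]
s = -2.1875 gives g = -0.9558, negative; keep [-2.1875, -1.75]
s = -1.96875 gives g = 0.1924, positive; keep [-2.1875, -1.96875]
s = -2.078125 gives g = -0.4387, negative; keep [-2.078125, -1.96875]
s = -2.0234375 gives g = -0.1379, negative; keep [-2.0234375, -1.96875]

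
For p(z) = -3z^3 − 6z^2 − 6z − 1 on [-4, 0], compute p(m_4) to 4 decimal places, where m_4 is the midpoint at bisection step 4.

midpoint -2: p = 11 > 0 → [-2, 0]
midpoint -1: p = 2 > 0 → [-1, 0]
midpoint -0.5: p = 0.875 > 0 → [-0.5, 0]
midpoint -0.25: p = 0.1719 > 0 → [-0.25, 0]

0.1719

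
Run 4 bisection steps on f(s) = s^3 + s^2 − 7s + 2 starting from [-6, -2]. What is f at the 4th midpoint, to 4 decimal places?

s = -4 gives f = -18, negative; keep [-4, -2]
s = -3 gives f = 5, positive; keep [-4, -3]
s = -3.5 gives f = -4.125, negative; keep [-3.5, -3]
s = -3.25 gives f = 0.9844, positive; keep [-3.5, -3.25]

0.9844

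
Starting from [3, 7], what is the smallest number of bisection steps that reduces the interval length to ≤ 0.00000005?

27

Width after n steps is 4/2^n. Need 2^n ≥ 4/0.00000005 = 80000000.
2^26 = 67108864 < 80000000 ≤ 2^27 = 134217728, so n = 27.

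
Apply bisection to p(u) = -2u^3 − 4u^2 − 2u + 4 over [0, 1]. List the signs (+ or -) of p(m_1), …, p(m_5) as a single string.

+-++-

p(0.5) = 1.75 > 0, so the root lies in [0.5, 1]
p(0.75) = -0.59375 < 0, so the root lies in [0.5, 0.75]
p(0.625) = 0.699219 > 0, so the root lies in [0.625, 0.75]
p(0.6875) = 0.0845 > 0, so the root lies in [0.6875, 0.75]
p(0.71875) = -0.2465 < 0, so the root lies in [0.6875, 0.71875]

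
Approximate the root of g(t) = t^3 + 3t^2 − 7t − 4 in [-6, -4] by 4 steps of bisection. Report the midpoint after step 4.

midpoint -5: g = -19 < 0 → [-5, -4]
midpoint -4.5: g = -2.875 < 0 → [-4.5, -4]
midpoint -4.25: g = 3.171875 > 0 → [-4.5, -4.25]
midpoint -4.375: g = 0.3066 > 0 → [-4.5, -4.375]

-4.375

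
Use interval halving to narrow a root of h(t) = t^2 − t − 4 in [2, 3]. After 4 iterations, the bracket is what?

[2.5, 2.5625]

m = 2.5, h(m) = -0.25 (−); new bracket [2.5, 3]
m = 2.75, h(m) = 0.8125 (+); new bracket [2.5, 2.75]
m = 2.625, h(m) = 0.265625 (+); new bracket [2.5, 2.625]
m = 2.5625, h(m) = 0.0039 (+); new bracket [2.5, 2.5625]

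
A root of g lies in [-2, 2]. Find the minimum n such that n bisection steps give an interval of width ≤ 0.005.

10

Width after n steps is 4/2^n. Need 2^n ≥ 4/0.005 = 800.
2^9 = 512 < 800 ≤ 2^10 = 1024, so n = 10.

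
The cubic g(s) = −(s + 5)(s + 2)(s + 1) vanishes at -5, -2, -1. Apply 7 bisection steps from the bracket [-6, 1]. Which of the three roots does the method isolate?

-5

m = -2.5, g(m) = -1.875 (−); new bracket [-6, -2.5]
m = -4.25, g(m) = -5.484375 (−); new bracket [-6, -4.25]
m = -5.125, g(m) = 1.611328 (+); new bracket [-5.125, -4.25]
m = -4.6875, g(m) = -3.0969 (−); new bracket [-5.125, -4.6875]
m = -4.90625, g(m) = -1.0643 (−); new bracket [-5.125, -4.90625]
m = -5.015625, g(m) = 0.1892 (+); new bracket [-5.015625, -4.90625]
m = -4.9609375, g(m) = -0.4581 (−); new bracket [-5.015625, -4.9609375]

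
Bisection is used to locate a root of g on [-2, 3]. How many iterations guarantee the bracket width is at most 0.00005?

Width after n steps is 5/2^n. Need 2^n ≥ 5/0.00005 = 100000.
2^16 = 65536 < 100000 ≤ 2^17 = 131072, so n = 17.

17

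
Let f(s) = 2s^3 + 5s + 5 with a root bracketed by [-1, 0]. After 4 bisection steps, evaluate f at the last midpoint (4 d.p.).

midpoint -0.5: f = 2.25 > 0 → [-1, -0.5]
midpoint -0.75: f = 0.40625 > 0 → [-1, -0.75]
midpoint -0.875: f = -0.714844 < 0 → [-0.875, -0.75]
midpoint -0.8125: f = -0.1353 < 0 → [-0.8125, -0.75]

-0.1353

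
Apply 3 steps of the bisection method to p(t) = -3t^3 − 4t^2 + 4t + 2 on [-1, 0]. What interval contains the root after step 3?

m = -0.5, p(m) = -0.625 (−); new bracket [-0.5, 0]
m = -0.25, p(m) = 0.796875 (+); new bracket [-0.5, -0.25]
m = -0.375, p(m) = 0.095703 (+); new bracket [-0.5, -0.375]

[-0.5, -0.375]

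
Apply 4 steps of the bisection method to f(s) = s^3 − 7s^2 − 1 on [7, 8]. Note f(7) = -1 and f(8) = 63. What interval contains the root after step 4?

m = 7.5, f(m) = 27.125 (+); new bracket [7, 7.5]
m = 7.25, f(m) = 12.140625 (+); new bracket [7, 7.25]
m = 7.125, f(m) = 5.345703 (+); new bracket [7, 7.125]
m = 7.0625, f(m) = 2.1174 (+); new bracket [7, 7.0625]

[7, 7.0625]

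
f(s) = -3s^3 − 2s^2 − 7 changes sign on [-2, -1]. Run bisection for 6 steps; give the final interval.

[-1.59375, -1.578125]

s = -1.5 gives f = -1.375, negative; keep [-2, -1.5]
s = -1.75 gives f = 2.953125, positive; keep [-1.75, -1.5]
s = -1.625 gives f = 0.591797, positive; keep [-1.625, -1.5]
s = -1.5625 gives f = -0.4387, negative; keep [-1.625, -1.5625]
s = -1.59375 gives f = 0.0645, positive; keep [-1.59375, -1.5625]
s = -1.578125 gives f = -0.1901, negative; keep [-1.59375, -1.578125]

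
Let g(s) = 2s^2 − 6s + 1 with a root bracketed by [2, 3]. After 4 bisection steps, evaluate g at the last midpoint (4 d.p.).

-0.0547

s = 2.5 gives g = -1.5, negative; keep [2.5, 3]
s = 2.75 gives g = -0.375, negative; keep [2.75, 3]
s = 2.875 gives g = 0.28125, positive; keep [2.75, 2.875]
s = 2.8125 gives g = -0.0547, negative; keep [2.8125, 2.875]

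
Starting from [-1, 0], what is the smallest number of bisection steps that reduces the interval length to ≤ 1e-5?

Width after n steps is 1/2^n. Need 2^n ≥ 1/1e-5 = 100000.
2^16 = 65536 < 100000 ≤ 2^17 = 131072, so n = 17.

17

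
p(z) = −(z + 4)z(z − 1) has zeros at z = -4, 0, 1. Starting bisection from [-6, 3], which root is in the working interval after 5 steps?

-4

p(-1.5) = -9.375 < 0, so the root lies in [-6, -1.5]
p(-3.75) = -4.453125 < 0, so the root lies in [-6, -3.75]
p(-4.875) = 25.060547 > 0, so the root lies in [-4.875, -3.75]
p(-4.3125) = 7.1594 > 0, so the root lies in [-4.3125, -3.75]
p(-4.03125) = 0.6338 > 0, so the root lies in [-4.03125, -3.75]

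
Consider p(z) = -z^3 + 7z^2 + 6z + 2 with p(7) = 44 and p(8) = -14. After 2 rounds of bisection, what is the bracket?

z = 7.5 gives p = 18.875, positive; keep [7.5, 8]
z = 7.75 gives p = 3.453125, positive; keep [7.75, 8]

[7.75, 8]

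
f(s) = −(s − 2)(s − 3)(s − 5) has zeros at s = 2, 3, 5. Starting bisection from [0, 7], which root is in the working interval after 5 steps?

f(3.5) = 1.125 > 0, so the root lies in [3.5, 7]
f(5.25) = -1.828125 < 0, so the root lies in [3.5, 5.25]
f(4.375) = 2.041016 > 0, so the root lies in [4.375, 5.25]
f(4.8125) = 0.9558 > 0, so the root lies in [4.8125, 5.25]
f(5.03125) = -0.1924 < 0, so the root lies in [4.8125, 5.03125]

5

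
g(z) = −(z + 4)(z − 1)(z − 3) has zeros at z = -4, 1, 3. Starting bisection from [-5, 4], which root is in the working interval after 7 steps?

m = -0.5, g(m) = -18.375 (−); new bracket [-5, -0.5]
m = -2.75, g(m) = -26.953125 (−); new bracket [-5, -2.75]
m = -3.875, g(m) = -4.189453 (−); new bracket [-5, -3.875]
m = -4.4375, g(m) = 17.6931 (+); new bracket [-4.4375, -3.875]
m = -4.15625, g(m) = 5.7655 (+); new bracket [-4.15625, -3.875]
m = -4.015625, g(m) = 0.5498 (+); new bracket [-4.015625, -3.875]
m = -3.9453125, g(m) = -1.8783 (−); new bracket [-4.015625, -3.9453125]

-4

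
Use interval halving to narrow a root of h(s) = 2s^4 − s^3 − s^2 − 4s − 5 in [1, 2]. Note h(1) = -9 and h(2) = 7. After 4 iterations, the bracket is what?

[1.75, 1.8125]

s = 1.5 gives h = -6.5, negative; keep [1.5, 2]
s = 1.75 gives h = -1.664062, negative; keep [1.75, 2]
s = 1.875 gives h = 2.111816, positive; keep [1.75, 1.875]
s = 1.8125 gives h = 0.095, positive; keep [1.75, 1.8125]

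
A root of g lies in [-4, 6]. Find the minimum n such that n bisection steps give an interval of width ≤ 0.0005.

Width after n steps is 10/2^n. Need 2^n ≥ 10/0.0005 = 20000.
2^14 = 16384 < 20000 ≤ 2^15 = 32768, so n = 15.

15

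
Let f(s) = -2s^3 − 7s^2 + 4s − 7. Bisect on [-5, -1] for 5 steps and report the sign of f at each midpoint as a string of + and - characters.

m = -3, f(m) = -28 (−); new bracket [-5, -3]
m = -4, f(m) = -7 (−); new bracket [-5, -4]
m = -4.5, f(m) = 15.5 (+); new bracket [-4.5, -4]
m = -4.25, f(m) = 3.0938 (+); new bracket [-4.25, -4]
m = -4.125, f(m) = -2.2305 (−); new bracket [-4.25, -4.125]

--++-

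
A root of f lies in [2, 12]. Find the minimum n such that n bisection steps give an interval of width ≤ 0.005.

Width after n steps is 10/2^n. Need 2^n ≥ 10/0.005 = 2000.
2^10 = 1024 < 2000 ≤ 2^11 = 2048, so n = 11.

11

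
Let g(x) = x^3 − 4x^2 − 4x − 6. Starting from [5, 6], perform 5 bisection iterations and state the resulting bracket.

midpoint 5.5: g = 17.375 > 0 → [5, 5.5]
midpoint 5.25: g = 7.453125 > 0 → [5, 5.25]
midpoint 5.125: g = 3.048828 > 0 → [5, 5.125]
midpoint 5.0625: g = 0.9807 > 0 → [5, 5.0625]
midpoint 5.03125: g = -0.0205 < 0 → [5.03125, 5.0625]

[5.03125, 5.0625]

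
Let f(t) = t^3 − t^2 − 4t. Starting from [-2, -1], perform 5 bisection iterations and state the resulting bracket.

[-1.5625, -1.53125]

m = -1.5, f(m) = 0.375 (+); new bracket [-2, -1.5]
m = -1.75, f(m) = -1.421875 (−); new bracket [-1.75, -1.5]
m = -1.625, f(m) = -0.431641 (−); new bracket [-1.625, -1.5]
m = -1.5625, f(m) = -0.0061 (−); new bracket [-1.5625, -1.5]
m = -1.53125, f(m) = 0.1899 (+); new bracket [-1.5625, -1.53125]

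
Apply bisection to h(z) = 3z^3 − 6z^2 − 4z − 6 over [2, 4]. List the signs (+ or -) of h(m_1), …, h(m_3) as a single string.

midpoint 3: h = 9 > 0 → [2, 3]
midpoint 2.5: h = -6.625 < 0 → [2.5, 3]
midpoint 2.75: h = 0.015625 > 0 → [2.5, 2.75]

+-+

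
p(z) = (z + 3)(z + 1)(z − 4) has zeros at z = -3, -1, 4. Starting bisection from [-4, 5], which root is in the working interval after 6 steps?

4

p(0.5) = -18.375 < 0, so the root lies in [0.5, 5]
p(2.75) = -26.953125 < 0, so the root lies in [2.75, 5]
p(3.875) = -4.189453 < 0, so the root lies in [3.875, 5]
p(4.4375) = 17.6931 > 0, so the root lies in [3.875, 4.4375]
p(4.15625) = 5.7655 > 0, so the root lies in [3.875, 4.15625]
p(4.015625) = 0.5498 > 0, so the root lies in [3.875, 4.015625]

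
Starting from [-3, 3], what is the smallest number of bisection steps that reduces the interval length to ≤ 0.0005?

Width after n steps is 6/2^n. Need 2^n ≥ 6/0.0005 = 12000.
2^13 = 8192 < 12000 ≤ 2^14 = 16384, so n = 14.

14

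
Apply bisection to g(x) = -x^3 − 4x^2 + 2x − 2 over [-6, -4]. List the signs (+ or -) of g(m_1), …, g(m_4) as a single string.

+-++

g(-5) = 13 > 0, so the root lies in [-5, -4]
g(-4.5) = -0.875 < 0, so the root lies in [-5, -4.5]
g(-4.75) = 5.421875 > 0, so the root lies in [-4.75, -4.5]
g(-4.625) = 2.1191 > 0, so the root lies in [-4.625, -4.5]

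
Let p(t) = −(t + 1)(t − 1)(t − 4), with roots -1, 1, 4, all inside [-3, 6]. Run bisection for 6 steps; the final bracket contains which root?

p(1.5) = 3.125 > 0, so the root lies in [1.5, 6]
p(3.75) = 3.265625 > 0, so the root lies in [3.75, 6]
p(4.875) = -19.919922 < 0, so the root lies in [3.75, 4.875]
p(4.3125) = -5.4993 < 0, so the root lies in [3.75, 4.3125]
p(4.03125) = -0.4766 < 0, so the root lies in [3.75, 4.03125]
p(3.890625) = 1.5462 > 0, so the root lies in [3.890625, 4.03125]

4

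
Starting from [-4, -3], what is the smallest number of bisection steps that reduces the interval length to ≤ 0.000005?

Width after n steps is 1/2^n. Need 2^n ≥ 1/0.000005 = 200000.
2^17 = 131072 < 200000 ≤ 2^18 = 262144, so n = 18.

18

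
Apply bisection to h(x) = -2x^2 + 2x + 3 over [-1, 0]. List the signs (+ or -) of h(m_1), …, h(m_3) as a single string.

midpoint -0.5: h = 1.5 > 0 → [-1, -0.5]
midpoint -0.75: h = 0.375 > 0 → [-1, -0.75]
midpoint -0.875: h = -0.28125 < 0 → [-0.875, -0.75]

++-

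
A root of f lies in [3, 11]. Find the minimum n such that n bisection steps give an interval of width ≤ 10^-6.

Width after n steps is 8/2^n. Need 2^n ≥ 8/10^-6 = 8000000.
2^22 = 4194304 < 8000000 ≤ 2^23 = 8388608, so n = 23.

23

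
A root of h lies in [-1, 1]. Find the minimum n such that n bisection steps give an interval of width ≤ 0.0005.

Width after n steps is 2/2^n. Need 2^n ≥ 2/0.0005 = 4000.
2^11 = 2048 < 4000 ≤ 2^12 = 4096, so n = 12.

12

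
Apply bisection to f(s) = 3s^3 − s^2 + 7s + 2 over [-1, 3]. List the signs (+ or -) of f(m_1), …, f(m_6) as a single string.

f(1) = 11 > 0, so the root lies in [-1, 1]
f(0) = 2 > 0, so the root lies in [-1, 0]
f(-0.5) = -2.125 < 0, so the root lies in [-0.5, 0]
f(-0.25) = 0.1406 > 0, so the root lies in [-0.5, -0.25]
f(-0.375) = -0.9238 < 0, so the root lies in [-0.375, -0.25]
f(-0.3125) = -0.3767 < 0, so the root lies in [-0.3125, -0.25]

++-+--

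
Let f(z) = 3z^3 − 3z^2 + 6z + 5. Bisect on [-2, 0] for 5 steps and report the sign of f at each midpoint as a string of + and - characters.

f(-1) = -7 < 0, so the root lies in [-1, 0]
f(-0.5) = 0.875 > 0, so the root lies in [-1, -0.5]
f(-0.75) = -2.453125 < 0, so the root lies in [-0.75, -0.5]
f(-0.625) = -0.6543 < 0, so the root lies in [-0.625, -0.5]
f(-0.5625) = 0.1418 > 0, so the root lies in [-0.625, -0.5625]

-+--+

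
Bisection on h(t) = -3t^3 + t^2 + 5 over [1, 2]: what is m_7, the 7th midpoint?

1.3046875

midpoint 1.5: h = -2.875 < 0 → [1, 1.5]
midpoint 1.25: h = 0.703125 > 0 → [1.25, 1.5]
midpoint 1.375: h = -0.908203 < 0 → [1.25, 1.375]
midpoint 1.3125: h = -0.0603 < 0 → [1.25, 1.3125]
midpoint 1.28125: h = 0.3317 > 0 → [1.28125, 1.3125]
midpoint 1.296875: h = 0.1383 > 0 → [1.296875, 1.3125]
midpoint 1.3046875: h = 0.0397 > 0 → [1.3046875, 1.3125]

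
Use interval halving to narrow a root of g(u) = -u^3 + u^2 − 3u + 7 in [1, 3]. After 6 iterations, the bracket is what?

[1.65625, 1.6875]

g(2) = -3 < 0, so the root lies in [1, 2]
g(1.5) = 1.375 > 0, so the root lies in [1.5, 2]
g(1.75) = -0.546875 < 0, so the root lies in [1.5, 1.75]
g(1.625) = 0.4746 > 0, so the root lies in [1.625, 1.75]
g(1.6875) = -0.0203 < 0, so the root lies in [1.625, 1.6875]
g(1.65625) = 0.231 > 0, so the root lies in [1.65625, 1.6875]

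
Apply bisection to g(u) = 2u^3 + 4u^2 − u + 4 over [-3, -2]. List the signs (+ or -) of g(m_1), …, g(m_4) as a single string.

midpoint -2.5: g = 0.25 > 0 → [-3, -2.5]
midpoint -2.75: g = -4.59375 < 0 → [-2.75, -2.5]
midpoint -2.625: g = -1.988281 < 0 → [-2.625, -2.5]
midpoint -2.5625: g = -0.8247 < 0 → [-2.5625, -2.5]

+---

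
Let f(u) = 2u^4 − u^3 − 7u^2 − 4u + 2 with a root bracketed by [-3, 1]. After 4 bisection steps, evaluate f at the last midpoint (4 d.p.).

m = -1, f(m) = 2 (+); new bracket [-1, 1]
m = 0, f(m) = 2 (+); new bracket [0, 1]
m = 0.5, f(m) = -1.75 (−); new bracket [0, 0.5]
m = 0.25, f(m) = 0.5547 (+); new bracket [0.25, 0.5]

0.5547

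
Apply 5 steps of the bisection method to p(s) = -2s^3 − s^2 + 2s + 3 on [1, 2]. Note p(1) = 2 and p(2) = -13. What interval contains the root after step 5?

[1.25, 1.28125]

midpoint 1.5: p = -3 < 0 → [1, 1.5]
midpoint 1.25: p = 0.03125 > 0 → [1.25, 1.5]
midpoint 1.375: p = -1.339844 < 0 → [1.25, 1.375]
midpoint 1.3125: p = -0.6196 < 0 → [1.25, 1.3125]
midpoint 1.28125: p = -0.2857 < 0 → [1.25, 1.28125]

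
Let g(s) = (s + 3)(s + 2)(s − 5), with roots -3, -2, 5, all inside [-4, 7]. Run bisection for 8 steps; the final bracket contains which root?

5

midpoint 1.5: g = -55.125 < 0 → [1.5, 7]
midpoint 4.25: g = -33.984375 < 0 → [4.25, 7]
midpoint 5.625: g = 41.103516 > 0 → [4.25, 5.625]
midpoint 4.9375: g = -3.4417 < 0 → [4.9375, 5.625]
midpoint 5.28125: g = 16.9588 > 0 → [4.9375, 5.28125]
midpoint 5.109375: g = 6.3058 > 0 → [4.9375, 5.109375]
midpoint 5.0234375: g = 1.3208 > 0 → [4.9375, 5.0234375]
midpoint 4.98046875: g = -1.088 < 0 → [4.98046875, 5.0234375]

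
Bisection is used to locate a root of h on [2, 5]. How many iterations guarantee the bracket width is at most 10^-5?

Width after n steps is 3/2^n. Need 2^n ≥ 3/10^-5 = 300000.
2^18 = 262144 < 300000 ≤ 2^19 = 524288, so n = 19.

19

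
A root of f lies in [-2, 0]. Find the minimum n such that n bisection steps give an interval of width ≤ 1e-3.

Width after n steps is 2/2^n. Need 2^n ≥ 2/1e-3 = 2000.
2^10 = 1024 < 2000 ≤ 2^11 = 2048, so n = 11.

11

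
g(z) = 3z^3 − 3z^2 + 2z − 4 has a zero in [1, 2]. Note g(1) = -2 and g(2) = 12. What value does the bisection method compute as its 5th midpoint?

midpoint 1.5: g = 2.375 > 0 → [1, 1.5]
midpoint 1.25: g = -0.328125 < 0 → [1.25, 1.5]
midpoint 1.375: g = 0.876953 > 0 → [1.25, 1.375]
midpoint 1.3125: g = 0.24 > 0 → [1.25, 1.3125]
midpoint 1.28125: g = -0.0524 < 0 → [1.28125, 1.3125]

1.28125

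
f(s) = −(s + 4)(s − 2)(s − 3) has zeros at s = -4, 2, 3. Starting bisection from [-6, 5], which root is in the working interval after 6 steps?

-4

m = -0.5, f(m) = -30.625 (−); new bracket [-6, -0.5]
m = -3.25, f(m) = -24.609375 (−); new bracket [-6, -3.25]
m = -4.625, f(m) = 31.572266 (+); new bracket [-4.625, -3.25]
m = -3.9375, f(m) = -2.5745 (−); new bracket [-4.625, -3.9375]
m = -4.28125, f(m) = 12.8631 (+); new bracket [-4.28125, -3.9375]
m = -4.109375, f(m) = 4.7506 (+); new bracket [-4.109375, -3.9375]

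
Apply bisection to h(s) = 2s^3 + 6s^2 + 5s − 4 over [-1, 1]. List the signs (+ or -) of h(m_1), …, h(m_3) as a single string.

m = 0, h(m) = -4 (−); new bracket [0, 1]
m = 0.5, h(m) = 0.25 (+); new bracket [0, 0.5]
m = 0.25, h(m) = -2.34375 (−); new bracket [0.25, 0.5]

-+-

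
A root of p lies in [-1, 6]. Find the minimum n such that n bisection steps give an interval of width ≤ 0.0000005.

Width after n steps is 7/2^n. Need 2^n ≥ 7/0.0000005 = 14000000.
2^23 = 8388608 < 14000000 ≤ 2^24 = 16777216, so n = 24.

24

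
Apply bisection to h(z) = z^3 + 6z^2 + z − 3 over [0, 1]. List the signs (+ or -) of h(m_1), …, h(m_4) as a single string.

-++-

h(0.5) = -0.875 < 0, so the root lies in [0.5, 1]
h(0.75) = 1.546875 > 0, so the root lies in [0.5, 0.75]
h(0.625) = 0.212891 > 0, so the root lies in [0.5, 0.625]
h(0.5625) = -0.3611 < 0, so the root lies in [0.5625, 0.625]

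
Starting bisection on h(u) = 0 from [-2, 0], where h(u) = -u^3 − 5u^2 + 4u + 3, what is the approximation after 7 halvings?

-0.484375

m = -1, h(m) = -5 (−); new bracket [-1, 0]
m = -0.5, h(m) = -0.125 (−); new bracket [-0.5, 0]
m = -0.25, h(m) = 1.703125 (+); new bracket [-0.5, -0.25]
m = -0.375, h(m) = 0.8496 (+); new bracket [-0.5, -0.375]
m = -0.4375, h(m) = 0.3767 (+); new bracket [-0.5, -0.4375]
m = -0.46875, h(m) = 0.1294 (+); new bracket [-0.5, -0.46875]
m = -0.484375, h(m) = 0.003 (+); new bracket [-0.5, -0.484375]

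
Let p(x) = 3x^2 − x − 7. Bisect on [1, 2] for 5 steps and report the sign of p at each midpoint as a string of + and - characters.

-+--+

m = 1.5, p(m) = -1.75 (−); new bracket [1.5, 2]
m = 1.75, p(m) = 0.4375 (+); new bracket [1.5, 1.75]
m = 1.625, p(m) = -0.703125 (−); new bracket [1.625, 1.75]
m = 1.6875, p(m) = -0.1445 (−); new bracket [1.6875, 1.75]
m = 1.71875, p(m) = 0.1436 (+); new bracket [1.6875, 1.71875]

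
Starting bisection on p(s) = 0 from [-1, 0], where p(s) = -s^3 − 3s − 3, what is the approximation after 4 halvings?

midpoint -0.5: p = -1.375 < 0 → [-1, -0.5]
midpoint -0.75: p = -0.328125 < 0 → [-1, -0.75]
midpoint -0.875: p = 0.294922 > 0 → [-0.875, -0.75]
midpoint -0.8125: p = -0.0261 < 0 → [-0.875, -0.8125]

-0.8125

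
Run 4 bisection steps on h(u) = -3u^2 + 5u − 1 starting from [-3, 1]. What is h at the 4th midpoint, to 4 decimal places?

0.0625

u = -1 gives h = -9, negative; keep [-1, 1]
u = 0 gives h = -1, negative; keep [0, 1]
u = 0.5 gives h = 0.75, positive; keep [0, 0.5]
u = 0.25 gives h = 0.0625, positive; keep [0, 0.25]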